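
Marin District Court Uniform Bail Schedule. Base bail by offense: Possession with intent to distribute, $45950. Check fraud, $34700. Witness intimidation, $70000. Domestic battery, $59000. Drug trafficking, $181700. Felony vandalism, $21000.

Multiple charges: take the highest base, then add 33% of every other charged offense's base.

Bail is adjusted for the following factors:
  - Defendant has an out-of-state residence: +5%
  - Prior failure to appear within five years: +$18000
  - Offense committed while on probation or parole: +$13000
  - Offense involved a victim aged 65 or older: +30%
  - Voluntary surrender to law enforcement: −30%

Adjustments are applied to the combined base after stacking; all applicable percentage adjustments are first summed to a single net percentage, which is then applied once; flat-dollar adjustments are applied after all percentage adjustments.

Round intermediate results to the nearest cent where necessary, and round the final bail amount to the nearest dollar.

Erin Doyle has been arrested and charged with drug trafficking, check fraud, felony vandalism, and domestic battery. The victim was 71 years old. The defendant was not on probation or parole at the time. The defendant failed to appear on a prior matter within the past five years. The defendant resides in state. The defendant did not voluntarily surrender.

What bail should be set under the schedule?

Base amounts from the schedule: drug trafficking $181700; check fraud $34700; felony vandalism $21000; domestic battery $59000.
Stacking rule: highest base plus 33% of each additional charge. Highest is drug trafficking at $181700. Additional: $34700 × 33% = $11451; $21000 × 33% = $6930; $59000 × 33% = $19470. Combined base = $181700 + $37851 = $219551.
Offense involved a victim aged 65 or older (+30%): $219551 × 1.3 = $285416.30.
Prior failure to appear within five years (+$18000 flat): $285416.30 + $18000 = $303416.30.
Rounded to the nearest dollar: $303416.

$303416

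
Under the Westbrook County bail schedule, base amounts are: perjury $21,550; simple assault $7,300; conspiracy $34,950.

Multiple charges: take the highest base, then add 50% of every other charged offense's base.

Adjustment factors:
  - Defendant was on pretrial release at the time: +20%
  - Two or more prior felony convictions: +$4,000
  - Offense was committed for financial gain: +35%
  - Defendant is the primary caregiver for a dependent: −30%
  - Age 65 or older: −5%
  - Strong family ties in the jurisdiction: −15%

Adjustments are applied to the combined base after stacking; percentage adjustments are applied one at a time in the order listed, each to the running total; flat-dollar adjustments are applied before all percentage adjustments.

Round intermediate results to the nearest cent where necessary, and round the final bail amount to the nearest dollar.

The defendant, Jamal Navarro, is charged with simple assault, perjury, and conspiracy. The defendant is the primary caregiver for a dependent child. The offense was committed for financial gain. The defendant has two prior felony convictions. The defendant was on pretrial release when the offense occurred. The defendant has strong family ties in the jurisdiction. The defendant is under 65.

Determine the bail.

Base amounts from the schedule: simple assault $7,300; perjury $21,550; conspiracy $34,950.
Stacking rule: highest base plus 50% of each additional charge. Highest is conspiracy at $34,950. Additional: $7,300 × 50% = $3,650; $21,550 × 50% = $10,775. Combined base = $34,950 + $14,425 = $49,375.
Two or more prior felony convictions (+$4,000 flat): $49,375 + $4,000 = $53,375.
Defendant was on pretrial release at the time (+20%): $53,375 × 1.2 = $64,050.
Offense was committed for financial gain (+35%): $64,050 × 1.35 = $86,467.50.
Defendant is the primary caregiver for a dependent (−30%): $86,467.50 × 0.7 = $60,527.25.
Strong family ties in the jurisdiction (−15%): $60,527.25 × 0.85 = $51,448.16.
Rounded to the nearest dollar: $51,448.

$51,448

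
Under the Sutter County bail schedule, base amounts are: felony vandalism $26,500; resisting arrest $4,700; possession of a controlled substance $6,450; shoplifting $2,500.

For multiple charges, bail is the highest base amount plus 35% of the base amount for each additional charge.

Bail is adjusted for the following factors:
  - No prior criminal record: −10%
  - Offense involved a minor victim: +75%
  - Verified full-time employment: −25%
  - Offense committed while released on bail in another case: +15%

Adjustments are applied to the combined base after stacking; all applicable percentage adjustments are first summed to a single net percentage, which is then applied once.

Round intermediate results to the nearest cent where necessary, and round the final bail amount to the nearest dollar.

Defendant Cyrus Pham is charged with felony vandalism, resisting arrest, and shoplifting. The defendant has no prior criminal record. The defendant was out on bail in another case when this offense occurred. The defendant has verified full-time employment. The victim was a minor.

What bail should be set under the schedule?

$44,981

Base amounts from the schedule: felony vandalism $26,500; resisting arrest $4,700; shoplifting $2,500.
Stacking rule: highest base plus 35% of each additional charge. Highest is felony vandalism at $26,500. Additional: $4,700 × 35% = $1,645; $2,500 × 35% = $875. Combined base = $26,500 + $2,520 = $29,020.
Net percentage adjustment: −10% +75% −25% +15% = +55%. $29,020 × 1.55 = $44,981.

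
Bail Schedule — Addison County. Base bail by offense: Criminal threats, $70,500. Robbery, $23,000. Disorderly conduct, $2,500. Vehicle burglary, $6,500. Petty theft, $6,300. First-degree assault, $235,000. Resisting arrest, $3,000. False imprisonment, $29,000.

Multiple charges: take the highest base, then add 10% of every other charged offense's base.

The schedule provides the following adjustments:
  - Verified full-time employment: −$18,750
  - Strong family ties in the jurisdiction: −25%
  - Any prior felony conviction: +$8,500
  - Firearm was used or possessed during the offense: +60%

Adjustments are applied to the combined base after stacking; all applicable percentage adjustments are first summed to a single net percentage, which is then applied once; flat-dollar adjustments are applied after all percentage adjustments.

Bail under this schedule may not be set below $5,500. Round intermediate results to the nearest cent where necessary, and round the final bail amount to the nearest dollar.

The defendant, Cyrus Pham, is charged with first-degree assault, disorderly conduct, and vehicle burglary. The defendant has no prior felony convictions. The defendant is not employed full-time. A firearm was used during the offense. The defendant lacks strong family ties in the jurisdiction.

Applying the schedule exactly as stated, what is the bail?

Base amounts from the schedule: first-degree assault $235,000; disorderly conduct $2,500; vehicle burglary $6,500.
Stacking rule: highest base plus 10% of each additional charge. Highest is first-degree assault at $235,000. Additional: $2,500 × 10% = $250; $6,500 × 10% = $650. Combined base = $235,000 + $900 = $235,900.
Firearm was used or possessed during the offense (+60%): $235,900 × 1.6 = $377,440.
$377,440 is at or above the $5,500 minimum.

$377,440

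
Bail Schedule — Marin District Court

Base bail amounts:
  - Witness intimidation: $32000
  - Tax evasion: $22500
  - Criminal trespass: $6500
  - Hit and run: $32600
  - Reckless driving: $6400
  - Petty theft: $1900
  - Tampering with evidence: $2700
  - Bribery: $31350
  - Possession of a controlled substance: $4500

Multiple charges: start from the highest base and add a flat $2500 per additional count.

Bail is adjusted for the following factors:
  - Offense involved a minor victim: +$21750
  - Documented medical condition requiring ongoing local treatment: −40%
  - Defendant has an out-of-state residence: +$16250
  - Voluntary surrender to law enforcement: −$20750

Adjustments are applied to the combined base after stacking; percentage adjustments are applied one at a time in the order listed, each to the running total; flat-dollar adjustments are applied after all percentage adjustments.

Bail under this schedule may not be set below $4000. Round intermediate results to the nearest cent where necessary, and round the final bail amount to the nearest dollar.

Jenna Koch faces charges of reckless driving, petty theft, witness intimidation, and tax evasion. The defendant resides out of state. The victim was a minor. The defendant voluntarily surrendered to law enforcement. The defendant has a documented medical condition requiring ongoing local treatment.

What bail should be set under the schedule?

$40950

Base amounts from the schedule: reckless driving $6400; petty theft $1900; witness intimidation $32000; tax evasion $22500.
Stacking rule: highest base plus $2500 per additional charge. Highest is witness intimidation at $32000; 3 additional charges → +$7500. Combined base = $39500.
Documented medical condition requiring ongoing local treatment (−40%): $39500 × 0.6 = $23700.
Offense involved a minor victim (+$21750 flat): $23700 + $21750 = $45450.
Defendant has an out-of-state residence (+$16250 flat): $45450 + $16250 = $61700.
Voluntary surrender to law enforcement (−$20750 flat): $61700 − $20750 = $40950.
$40950 is at or above the $4000 minimum.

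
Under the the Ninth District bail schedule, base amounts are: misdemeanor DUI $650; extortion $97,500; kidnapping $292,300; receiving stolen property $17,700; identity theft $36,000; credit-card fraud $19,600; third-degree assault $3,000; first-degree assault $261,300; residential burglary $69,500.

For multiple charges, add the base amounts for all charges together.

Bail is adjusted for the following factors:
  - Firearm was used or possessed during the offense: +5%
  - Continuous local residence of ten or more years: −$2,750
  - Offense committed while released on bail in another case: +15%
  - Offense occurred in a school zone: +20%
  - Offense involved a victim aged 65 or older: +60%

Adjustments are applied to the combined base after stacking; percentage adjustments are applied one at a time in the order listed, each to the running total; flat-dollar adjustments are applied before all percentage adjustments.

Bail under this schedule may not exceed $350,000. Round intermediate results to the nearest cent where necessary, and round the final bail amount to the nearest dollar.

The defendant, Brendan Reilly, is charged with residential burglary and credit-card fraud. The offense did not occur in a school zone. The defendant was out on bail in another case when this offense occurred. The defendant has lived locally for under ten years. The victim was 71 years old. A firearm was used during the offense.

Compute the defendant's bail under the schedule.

Base amounts from the schedule: residential burglary $69,500; credit-card fraud $19,600.
Stacking rule: sum of all bases. $69,500 + $19,600 = $89,100.
Firearm was used or possessed during the offense (+5%): $89,100 × 1.05 = $93,555.
Offense committed while released on bail in another case (+15%): $93,555 × 1.15 = $107,588.25.
Offense involved a victim aged 65 or older (+60%): $107,588.25 × 1.6 = $172,141.20.
$172,141.20 is within the $350,000 maximum.
Rounded to the nearest dollar: $172,141.

$172,141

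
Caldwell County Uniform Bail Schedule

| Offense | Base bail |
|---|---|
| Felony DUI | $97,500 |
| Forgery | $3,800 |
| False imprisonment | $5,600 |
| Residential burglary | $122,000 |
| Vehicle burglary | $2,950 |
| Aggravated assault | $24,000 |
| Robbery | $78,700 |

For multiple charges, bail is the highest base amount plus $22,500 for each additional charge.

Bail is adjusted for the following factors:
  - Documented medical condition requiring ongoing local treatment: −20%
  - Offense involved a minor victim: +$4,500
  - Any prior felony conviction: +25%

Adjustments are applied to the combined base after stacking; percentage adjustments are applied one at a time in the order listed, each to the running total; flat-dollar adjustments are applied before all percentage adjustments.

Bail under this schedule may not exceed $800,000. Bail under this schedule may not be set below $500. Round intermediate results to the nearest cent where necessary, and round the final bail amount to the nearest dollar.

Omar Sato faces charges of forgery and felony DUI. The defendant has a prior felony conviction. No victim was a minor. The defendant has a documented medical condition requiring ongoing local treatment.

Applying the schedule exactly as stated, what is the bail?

$120,000

Base amounts from the schedule: forgery $3,800; felony DUI $97,500.
Stacking rule: highest base plus $22,500 per additional charge. Highest is felony DUI at $97,500; 1 additional charge → +$22,500. Combined base = $120,000.
Documented medical condition requiring ongoing local treatment (−20%): $120,000 × 0.8 = $96,000.
Any prior felony conviction (+25%): $96,000 × 1.25 = $120,000.
$120,000 is within the $800,000 maximum.
$120,000 is at or above the $500 minimum.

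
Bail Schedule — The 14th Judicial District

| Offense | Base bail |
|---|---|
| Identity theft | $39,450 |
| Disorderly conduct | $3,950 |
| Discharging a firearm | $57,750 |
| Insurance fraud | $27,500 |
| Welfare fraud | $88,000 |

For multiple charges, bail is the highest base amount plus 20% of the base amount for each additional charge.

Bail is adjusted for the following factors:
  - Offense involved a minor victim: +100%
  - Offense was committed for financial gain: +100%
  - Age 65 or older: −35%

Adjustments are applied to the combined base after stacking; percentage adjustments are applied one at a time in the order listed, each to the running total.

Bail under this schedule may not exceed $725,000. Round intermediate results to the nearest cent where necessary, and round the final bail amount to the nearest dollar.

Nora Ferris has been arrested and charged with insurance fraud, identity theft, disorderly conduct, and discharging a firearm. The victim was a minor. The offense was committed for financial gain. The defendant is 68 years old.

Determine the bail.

$187,018

Base amounts from the schedule: insurance fraud $27,500; identity theft $39,450; disorderly conduct $3,950; discharging a firearm $57,750.
Stacking rule: highest base plus 20% of each additional charge. Highest is discharging a firearm at $57,750. Additional: $27,500 × 20% = $5,500; $39,450 × 20% = $7,890; $3,950 × 20% = $790. Combined base = $57,750 + $14,180 = $71,930.
Offense involved a minor victim (+100%): $71,930 × 2 = $143,860.
Offense was committed for financial gain (+100%): $143,860 × 2 = $287,720.
Age 65 or older (−35%): $287,720 × 0.65 = $187,018.
$187,018 is within the $725,000 maximum.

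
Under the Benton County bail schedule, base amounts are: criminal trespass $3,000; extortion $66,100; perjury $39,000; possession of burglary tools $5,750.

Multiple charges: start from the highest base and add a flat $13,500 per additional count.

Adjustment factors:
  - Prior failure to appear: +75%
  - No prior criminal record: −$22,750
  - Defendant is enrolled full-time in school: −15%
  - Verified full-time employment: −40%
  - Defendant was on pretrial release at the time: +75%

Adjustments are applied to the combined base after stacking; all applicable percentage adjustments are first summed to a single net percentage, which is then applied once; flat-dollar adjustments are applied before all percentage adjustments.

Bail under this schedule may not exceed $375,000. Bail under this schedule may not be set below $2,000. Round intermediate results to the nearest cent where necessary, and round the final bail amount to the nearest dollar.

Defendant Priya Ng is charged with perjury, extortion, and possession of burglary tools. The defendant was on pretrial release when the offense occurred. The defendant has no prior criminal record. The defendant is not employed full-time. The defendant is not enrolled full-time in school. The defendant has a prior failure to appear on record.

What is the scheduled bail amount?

Base amounts from the schedule: perjury $39,000; extortion $66,100; possession of burglary tools $5,750.
Stacking rule: highest base plus $13,500 per additional charge. Highest is extortion at $66,100; 2 additional charges → +$27,000. Combined base = $93,100.
No prior criminal record (−$22,750 flat): $93,100 − $22,750 = $70,350.
Net percentage adjustment: +75% +75% = +150%. $70,350 × 2.5 = $175,875.
$175,875 is within the $375,000 maximum.
$175,875 is at or above the $2,000 minimum.

$175,875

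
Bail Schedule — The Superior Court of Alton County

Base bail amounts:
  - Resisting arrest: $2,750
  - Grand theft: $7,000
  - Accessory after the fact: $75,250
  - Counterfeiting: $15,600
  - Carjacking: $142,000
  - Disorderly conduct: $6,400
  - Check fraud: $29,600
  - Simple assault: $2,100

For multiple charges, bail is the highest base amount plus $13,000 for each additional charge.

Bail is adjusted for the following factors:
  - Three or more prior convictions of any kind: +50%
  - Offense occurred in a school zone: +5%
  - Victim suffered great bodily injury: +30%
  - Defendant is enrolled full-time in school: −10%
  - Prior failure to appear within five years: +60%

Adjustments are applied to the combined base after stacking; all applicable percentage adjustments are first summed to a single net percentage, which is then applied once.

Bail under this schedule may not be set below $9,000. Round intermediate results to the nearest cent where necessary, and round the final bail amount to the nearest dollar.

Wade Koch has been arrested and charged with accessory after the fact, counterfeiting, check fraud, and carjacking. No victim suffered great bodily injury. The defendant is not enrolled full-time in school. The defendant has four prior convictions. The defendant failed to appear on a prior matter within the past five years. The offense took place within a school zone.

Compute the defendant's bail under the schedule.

Base amounts from the schedule: accessory after the fact $75,250; counterfeiting $15,600; check fraud $29,600; carjacking $142,000.
Stacking rule: highest base plus $13,000 per additional charge. Highest is carjacking at $142,000; 3 additional charges → +$39,000. Combined base = $181,000.
Net percentage adjustment: +50% +5% +60% = +115%. $181,000 × 2.15 = $389,150.
$389,150 is at or above the $9,000 minimum.

$389,150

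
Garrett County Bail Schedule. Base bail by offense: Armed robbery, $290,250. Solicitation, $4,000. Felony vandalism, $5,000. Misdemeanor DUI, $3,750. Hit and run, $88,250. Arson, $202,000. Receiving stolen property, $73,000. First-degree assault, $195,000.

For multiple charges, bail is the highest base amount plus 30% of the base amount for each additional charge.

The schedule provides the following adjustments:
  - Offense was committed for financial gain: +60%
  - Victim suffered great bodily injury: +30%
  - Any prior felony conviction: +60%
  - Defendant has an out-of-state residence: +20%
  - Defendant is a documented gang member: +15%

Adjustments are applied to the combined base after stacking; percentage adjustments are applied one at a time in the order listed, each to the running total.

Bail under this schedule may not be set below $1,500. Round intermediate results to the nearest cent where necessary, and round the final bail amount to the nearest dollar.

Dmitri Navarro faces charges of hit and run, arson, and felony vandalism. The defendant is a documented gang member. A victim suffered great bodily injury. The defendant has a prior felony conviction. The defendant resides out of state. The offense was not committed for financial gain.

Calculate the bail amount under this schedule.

Base amounts from the schedule: hit and run $88,250; arson $202,000; felony vandalism $5,000.
Stacking rule: highest base plus 30% of each additional charge. Highest is arson at $202,000. Additional: $88,250 × 30% = $26,475; $5,000 × 30% = $1,500. Combined base = $202,000 + $27,975 = $229,975.
Victim suffered great bodily injury (+30%): $229,975 × 1.3 = $298,967.50.
Any prior felony conviction (+60%): $298,967.50 × 1.6 = $478,348.
Defendant has an out-of-state residence (+20%): $478,348 × 1.2 = $574,017.60.
Defendant is a documented gang member (+15%): $574,017.60 × 1.15 = $660,120.24.
$660,120.24 is at or above the $1,500 minimum.
Rounded to the nearest dollar: $660,120.

$660,120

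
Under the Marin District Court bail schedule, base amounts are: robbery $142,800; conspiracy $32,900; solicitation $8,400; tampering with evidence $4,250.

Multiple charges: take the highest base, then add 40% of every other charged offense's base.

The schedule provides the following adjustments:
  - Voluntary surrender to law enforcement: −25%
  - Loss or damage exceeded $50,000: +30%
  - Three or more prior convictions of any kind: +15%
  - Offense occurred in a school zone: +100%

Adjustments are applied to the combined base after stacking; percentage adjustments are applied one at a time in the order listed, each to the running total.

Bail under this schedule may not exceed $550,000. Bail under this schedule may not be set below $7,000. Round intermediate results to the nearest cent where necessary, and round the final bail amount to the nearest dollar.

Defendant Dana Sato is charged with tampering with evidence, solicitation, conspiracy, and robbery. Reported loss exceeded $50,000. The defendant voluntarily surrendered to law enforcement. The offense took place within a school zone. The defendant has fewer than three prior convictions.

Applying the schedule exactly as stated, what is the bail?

$313,989

Base amounts from the schedule: tampering with evidence $4,250; solicitation $8,400; conspiracy $32,900; robbery $142,800.
Stacking rule: highest base plus 40% of each additional charge. Highest is robbery at $142,800. Additional: $4,250 × 40% = $1,700; $8,400 × 40% = $3,360; $32,900 × 40% = $13,160. Combined base = $142,800 + $18,220 = $161,020.
Voluntary surrender to law enforcement (−25%): $161,020 × 0.75 = $120,765.
Loss or damage exceeded $50,000 (+30%): $120,765 × 1.3 = $156,994.50.
Offense occurred in a school zone (+100%): $156,994.50 × 2 = $313,989.
$313,989 is within the $550,000 maximum.
$313,989 is at or above the $7,000 minimum.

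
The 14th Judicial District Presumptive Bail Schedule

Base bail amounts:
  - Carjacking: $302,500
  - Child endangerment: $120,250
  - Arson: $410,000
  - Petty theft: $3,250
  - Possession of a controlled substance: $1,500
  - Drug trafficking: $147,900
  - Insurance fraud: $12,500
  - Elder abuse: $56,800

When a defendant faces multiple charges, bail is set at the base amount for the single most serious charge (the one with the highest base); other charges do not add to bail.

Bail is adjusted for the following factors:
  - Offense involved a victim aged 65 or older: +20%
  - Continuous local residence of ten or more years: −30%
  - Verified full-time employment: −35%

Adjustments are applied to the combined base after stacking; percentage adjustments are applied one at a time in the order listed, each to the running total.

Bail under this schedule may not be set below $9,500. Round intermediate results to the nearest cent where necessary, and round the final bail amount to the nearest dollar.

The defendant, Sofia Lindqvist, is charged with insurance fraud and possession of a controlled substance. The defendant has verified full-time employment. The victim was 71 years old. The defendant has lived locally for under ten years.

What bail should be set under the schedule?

Base amounts from the schedule: insurance fraud $12,500; possession of a controlled substance $1,500.
Stacking rule: use the highest base only. Highest is insurance fraud at $12,500. Combined base = $12,500.
Offense involved a victim aged 65 or older (+20%): $12,500 × 1.2 = $15,000.
Verified full-time employment (−35%): $15,000 × 0.65 = $9,750.
$9,750 is at or above the $9,500 minimum.

$9,750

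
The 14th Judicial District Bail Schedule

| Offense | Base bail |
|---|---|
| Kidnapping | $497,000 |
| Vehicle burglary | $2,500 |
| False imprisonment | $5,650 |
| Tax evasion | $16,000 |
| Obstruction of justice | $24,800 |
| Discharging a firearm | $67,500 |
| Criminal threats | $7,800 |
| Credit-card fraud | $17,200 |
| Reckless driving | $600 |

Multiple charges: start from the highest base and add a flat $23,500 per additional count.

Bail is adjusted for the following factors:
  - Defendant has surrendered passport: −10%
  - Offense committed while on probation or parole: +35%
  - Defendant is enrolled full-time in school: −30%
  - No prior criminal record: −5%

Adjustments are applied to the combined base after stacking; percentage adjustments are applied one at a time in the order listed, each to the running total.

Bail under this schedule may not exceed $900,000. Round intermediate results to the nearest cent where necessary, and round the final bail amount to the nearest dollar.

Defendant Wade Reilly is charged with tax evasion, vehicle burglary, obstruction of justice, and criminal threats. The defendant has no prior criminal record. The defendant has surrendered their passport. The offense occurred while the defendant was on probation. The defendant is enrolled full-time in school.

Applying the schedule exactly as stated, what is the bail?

$77,000

Base amounts from the schedule: tax evasion $16,000; vehicle burglary $2,500; obstruction of justice $24,800; criminal threats $7,800.
Stacking rule: highest base plus $23,500 per additional charge. Highest is obstruction of justice at $24,800; 3 additional charges → +$70,500. Combined base = $95,300.
Defendant has surrendered passport (−10%): $95,300 × 0.9 = $85,770.
Offense committed while on probation or parole (+35%): $85,770 × 1.35 = $115,789.50.
Defendant is enrolled full-time in school (−30%): $115,789.50 × 0.7 = $81,052.65.
No prior criminal record (−5%): $81,052.65 × 0.95 = $77,000.02.
$77,000.02 is within the $900,000 maximum.
Rounded to the nearest dollar: $77,000.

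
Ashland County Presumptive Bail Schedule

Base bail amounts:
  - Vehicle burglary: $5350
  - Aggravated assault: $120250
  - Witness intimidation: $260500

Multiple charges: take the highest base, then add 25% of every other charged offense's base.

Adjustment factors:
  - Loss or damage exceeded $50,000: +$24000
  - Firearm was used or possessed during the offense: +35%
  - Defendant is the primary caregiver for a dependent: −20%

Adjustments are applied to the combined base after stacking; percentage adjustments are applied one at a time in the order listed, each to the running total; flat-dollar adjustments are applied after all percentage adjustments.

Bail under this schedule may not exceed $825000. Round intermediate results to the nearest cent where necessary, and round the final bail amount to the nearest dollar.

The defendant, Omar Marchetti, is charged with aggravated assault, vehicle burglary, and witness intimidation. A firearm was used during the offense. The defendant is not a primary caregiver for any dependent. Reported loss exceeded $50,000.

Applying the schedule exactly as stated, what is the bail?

$418065

Base amounts from the schedule: aggravated assault $120250; vehicle burglary $5350; witness intimidation $260500.
Stacking rule: highest base plus 25% of each additional charge. Highest is witness intimidation at $260500. Additional: $120250 × 25% = $30062.50; $5350 × 25% = $1337.50. Combined base = $260500 + $31400 = $291900.
Firearm was used or possessed during the offense (+35%): $291900 × 1.35 = $394065.
Loss or damage exceeded $50,000 (+$24000 flat): $394065 + $24000 = $418065.
$418065 is within the $825000 maximum.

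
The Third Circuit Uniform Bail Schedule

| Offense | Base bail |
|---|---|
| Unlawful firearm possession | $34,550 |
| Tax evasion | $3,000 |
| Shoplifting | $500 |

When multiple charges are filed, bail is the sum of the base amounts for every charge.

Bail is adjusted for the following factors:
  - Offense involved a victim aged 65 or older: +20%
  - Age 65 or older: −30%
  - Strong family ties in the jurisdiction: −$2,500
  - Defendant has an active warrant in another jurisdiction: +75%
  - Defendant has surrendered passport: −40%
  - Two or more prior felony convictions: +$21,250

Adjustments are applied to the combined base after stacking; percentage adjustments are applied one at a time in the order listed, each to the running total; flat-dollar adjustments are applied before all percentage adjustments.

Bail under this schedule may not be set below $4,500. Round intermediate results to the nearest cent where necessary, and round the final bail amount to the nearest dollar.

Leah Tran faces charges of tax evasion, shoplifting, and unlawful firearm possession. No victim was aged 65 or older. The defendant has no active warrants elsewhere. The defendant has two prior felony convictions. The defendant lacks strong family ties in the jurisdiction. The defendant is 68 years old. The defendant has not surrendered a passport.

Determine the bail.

Base amounts from the schedule: tax evasion $3,000; shoplifting $500; unlawful firearm possession $34,550.
Stacking rule: sum of all bases. $3,000 + $500 + $34,550 = $38,050.
Two or more prior felony convictions (+$21,250 flat): $38,050 + $21,250 = $59,300.
Age 65 or older (−30%): $59,300 × 0.7 = $41,510.
$41,510 is at or above the $4,500 minimum.

$41,510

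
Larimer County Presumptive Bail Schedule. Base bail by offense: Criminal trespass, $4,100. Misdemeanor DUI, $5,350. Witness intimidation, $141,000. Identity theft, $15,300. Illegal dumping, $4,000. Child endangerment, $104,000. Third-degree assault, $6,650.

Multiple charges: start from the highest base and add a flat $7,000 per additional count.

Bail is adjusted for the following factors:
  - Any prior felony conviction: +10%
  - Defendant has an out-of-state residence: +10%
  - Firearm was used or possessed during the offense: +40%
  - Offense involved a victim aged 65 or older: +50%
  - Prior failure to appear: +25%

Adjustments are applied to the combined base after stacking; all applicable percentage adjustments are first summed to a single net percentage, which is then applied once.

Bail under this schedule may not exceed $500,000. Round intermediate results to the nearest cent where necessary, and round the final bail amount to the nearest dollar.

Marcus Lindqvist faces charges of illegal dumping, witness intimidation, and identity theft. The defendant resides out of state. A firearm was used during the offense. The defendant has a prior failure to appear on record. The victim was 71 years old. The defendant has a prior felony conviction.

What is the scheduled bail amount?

$364,250

Base amounts from the schedule: illegal dumping $4,000; witness intimidation $141,000; identity theft $15,300.
Stacking rule: highest base plus $7,000 per additional charge. Highest is witness intimidation at $141,000; 2 additional charges → +$14,000. Combined base = $155,000.
Net percentage adjustment: +10% +10% +40% +50% +25% = +135%. $155,000 × 2.35 = $364,250.
$364,250 is within the $500,000 maximum.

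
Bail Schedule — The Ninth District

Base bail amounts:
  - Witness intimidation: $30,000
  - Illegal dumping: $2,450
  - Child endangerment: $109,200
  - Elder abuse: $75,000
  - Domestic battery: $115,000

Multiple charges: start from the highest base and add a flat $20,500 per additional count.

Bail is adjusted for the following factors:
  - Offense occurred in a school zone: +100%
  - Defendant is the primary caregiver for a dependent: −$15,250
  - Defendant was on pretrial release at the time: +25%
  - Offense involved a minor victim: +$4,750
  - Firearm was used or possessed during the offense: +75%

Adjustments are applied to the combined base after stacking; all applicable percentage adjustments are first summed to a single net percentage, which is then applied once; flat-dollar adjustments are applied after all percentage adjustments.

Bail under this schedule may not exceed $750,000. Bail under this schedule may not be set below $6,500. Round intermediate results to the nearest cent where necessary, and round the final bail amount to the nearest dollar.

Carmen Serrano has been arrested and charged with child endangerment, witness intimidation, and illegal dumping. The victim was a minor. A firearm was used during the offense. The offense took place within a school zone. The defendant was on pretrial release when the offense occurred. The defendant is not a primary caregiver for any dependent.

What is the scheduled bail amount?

Base amounts from the schedule: child endangerment $109,200; witness intimidation $30,000; illegal dumping $2,450.
Stacking rule: highest base plus $20,500 per additional charge. Highest is child endangerment at $109,200; 2 additional charges → +$41,000. Combined base = $150,200.
Net percentage adjustment: +100% +25% +75% = +200%. $150,200 × 3 = $450,600.
Offense involved a minor victim (+$4,750 flat): $450,600 + $4,750 = $455,350.
$455,350 is within the $750,000 maximum.
$455,350 is at or above the $6,500 minimum.

$455,350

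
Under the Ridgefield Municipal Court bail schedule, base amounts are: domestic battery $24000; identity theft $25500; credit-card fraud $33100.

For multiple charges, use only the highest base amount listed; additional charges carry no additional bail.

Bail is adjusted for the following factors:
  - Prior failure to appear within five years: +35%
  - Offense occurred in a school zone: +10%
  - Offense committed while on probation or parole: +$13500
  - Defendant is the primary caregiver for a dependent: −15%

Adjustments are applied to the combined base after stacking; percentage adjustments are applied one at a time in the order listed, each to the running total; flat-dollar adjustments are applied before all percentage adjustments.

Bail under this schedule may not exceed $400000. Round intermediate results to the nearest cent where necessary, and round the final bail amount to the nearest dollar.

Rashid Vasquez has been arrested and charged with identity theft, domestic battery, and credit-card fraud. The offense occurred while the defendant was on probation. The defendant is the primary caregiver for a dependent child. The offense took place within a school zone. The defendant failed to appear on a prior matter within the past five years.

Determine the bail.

Base amounts from the schedule: identity theft $25500; domestic battery $24000; credit-card fraud $33100.
Stacking rule: use the highest base only. Highest is credit-card fraud at $33100. Combined base = $33100.
Offense committed while on probation or parole (+$13500 flat): $33100 + $13500 = $46600.
Prior failure to appear within five years (+35%): $46600 × 1.35 = $62910.
Offense occurred in a school zone (+10%): $62910 × 1.1 = $69201.
Defendant is the primary caregiver for a dependent (−15%): $69201 × 0.85 = $58820.85.
$58820.85 is within the $400000 maximum.
Rounded to the nearest dollar: $58821.

$58821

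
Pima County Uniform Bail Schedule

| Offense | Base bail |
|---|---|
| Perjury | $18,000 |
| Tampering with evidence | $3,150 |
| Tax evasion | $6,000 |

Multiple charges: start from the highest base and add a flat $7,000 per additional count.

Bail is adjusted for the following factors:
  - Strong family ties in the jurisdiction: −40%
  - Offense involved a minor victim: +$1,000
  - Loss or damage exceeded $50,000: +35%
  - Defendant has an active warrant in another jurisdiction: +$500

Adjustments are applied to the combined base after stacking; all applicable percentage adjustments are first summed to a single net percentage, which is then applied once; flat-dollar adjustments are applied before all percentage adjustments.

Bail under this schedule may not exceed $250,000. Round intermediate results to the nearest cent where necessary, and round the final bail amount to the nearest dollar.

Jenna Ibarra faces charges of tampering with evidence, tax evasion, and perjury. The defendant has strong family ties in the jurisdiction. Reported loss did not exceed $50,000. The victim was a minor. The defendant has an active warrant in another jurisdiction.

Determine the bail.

$20,100

Base amounts from the schedule: tampering with evidence $3,150; tax evasion $6,000; perjury $18,000.
Stacking rule: highest base plus $7,000 per additional charge. Highest is perjury at $18,000; 2 additional charges → +$14,000. Combined base = $32,000.
Offense involved a minor victim (+$1,000 flat): $32,000 + $1,000 = $33,000.
Defendant has an active warrant in another jurisdiction (+$500 flat): $33,000 + $500 = $33,500.
Strong family ties in the jurisdiction (−40%): $33,500 × 0.6 = $20,100.
$20,100 is within the $250,000 maximum.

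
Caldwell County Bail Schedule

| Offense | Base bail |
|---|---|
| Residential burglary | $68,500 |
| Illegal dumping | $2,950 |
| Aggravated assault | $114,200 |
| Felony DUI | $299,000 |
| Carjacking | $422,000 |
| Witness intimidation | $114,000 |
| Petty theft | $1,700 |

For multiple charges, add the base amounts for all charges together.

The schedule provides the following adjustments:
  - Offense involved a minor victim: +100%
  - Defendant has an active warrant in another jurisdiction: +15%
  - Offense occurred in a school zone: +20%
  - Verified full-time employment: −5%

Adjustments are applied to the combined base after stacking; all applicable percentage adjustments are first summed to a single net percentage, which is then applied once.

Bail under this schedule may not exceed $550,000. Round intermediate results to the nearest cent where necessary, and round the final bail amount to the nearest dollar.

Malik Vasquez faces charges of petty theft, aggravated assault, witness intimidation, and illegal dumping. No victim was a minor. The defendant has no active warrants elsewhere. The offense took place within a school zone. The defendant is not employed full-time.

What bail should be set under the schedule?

$279,420

Base amounts from the schedule: petty theft $1,700; aggravated assault $114,200; witness intimidation $114,000; illegal dumping $2,950.
Stacking rule: sum of all bases. $1,700 + $114,200 + $114,000 + $2,950 = $232,850.
Offense occurred in a school zone (+20%): $232,850 × 1.2 = $279,420.
$279,420 is within the $550,000 maximum.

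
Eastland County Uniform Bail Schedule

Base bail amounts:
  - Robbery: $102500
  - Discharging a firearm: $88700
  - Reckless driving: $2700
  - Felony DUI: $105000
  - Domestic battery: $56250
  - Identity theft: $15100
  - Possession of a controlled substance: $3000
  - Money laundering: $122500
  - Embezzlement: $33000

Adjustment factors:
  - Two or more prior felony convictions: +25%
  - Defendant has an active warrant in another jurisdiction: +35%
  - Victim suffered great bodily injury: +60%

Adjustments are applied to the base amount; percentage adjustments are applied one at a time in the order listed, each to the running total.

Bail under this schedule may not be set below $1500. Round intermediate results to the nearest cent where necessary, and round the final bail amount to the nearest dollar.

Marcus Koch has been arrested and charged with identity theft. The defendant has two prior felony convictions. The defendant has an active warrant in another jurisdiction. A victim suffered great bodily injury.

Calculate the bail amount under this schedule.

Base amounts from the schedule: identity theft $15100.
Single charge. Combined base = $15100.
Two or more prior felony convictions (+25%): $15100 × 1.25 = $18875.
Defendant has an active warrant in another jurisdiction (+35%): $18875 × 1.35 = $25481.25.
Victim suffered great bodily injury (+60%): $25481.25 × 1.6 = $40770.
$40770 is at or above the $1500 minimum.

$40770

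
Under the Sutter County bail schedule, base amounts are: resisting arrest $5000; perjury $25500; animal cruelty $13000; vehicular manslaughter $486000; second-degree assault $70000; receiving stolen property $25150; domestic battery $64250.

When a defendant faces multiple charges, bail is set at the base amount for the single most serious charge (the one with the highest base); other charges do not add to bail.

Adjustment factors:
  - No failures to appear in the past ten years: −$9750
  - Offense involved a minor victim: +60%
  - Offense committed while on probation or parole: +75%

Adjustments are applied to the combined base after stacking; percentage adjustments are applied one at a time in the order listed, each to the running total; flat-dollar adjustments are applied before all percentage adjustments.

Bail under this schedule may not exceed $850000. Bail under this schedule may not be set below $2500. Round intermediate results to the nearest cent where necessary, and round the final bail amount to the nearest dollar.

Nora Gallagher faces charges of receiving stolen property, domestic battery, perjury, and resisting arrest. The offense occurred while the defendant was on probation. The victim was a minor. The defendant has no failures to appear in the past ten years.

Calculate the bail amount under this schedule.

Base amounts from the schedule: receiving stolen property $25150; domestic battery $64250; perjury $25500; resisting arrest $5000.
Stacking rule: use the highest base only. Highest is domestic battery at $64250. Combined base = $64250.
No failures to appear in the past ten years (−$9750 flat): $64250 − $9750 = $54500.
Offense involved a minor victim (+60%): $54500 × 1.6 = $87200.
Offense committed while on probation or parole (+75%): $87200 × 1.75 = $152600.
$152600 is within the $850000 maximum.
$152600 is at or above the $2500 minimum.

$152600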